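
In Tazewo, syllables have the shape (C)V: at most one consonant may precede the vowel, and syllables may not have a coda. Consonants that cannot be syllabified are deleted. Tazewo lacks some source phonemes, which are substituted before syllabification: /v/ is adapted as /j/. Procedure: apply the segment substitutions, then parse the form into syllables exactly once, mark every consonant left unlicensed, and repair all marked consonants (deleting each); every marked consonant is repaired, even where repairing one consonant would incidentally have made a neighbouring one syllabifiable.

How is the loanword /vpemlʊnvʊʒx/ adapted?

Substitution: /v/ → /j/, giving /jpemlʊnjʊʒx/.
Under (C)V, the unsyllabifiable consonants are /j/, /m/, /n/, /ʒ/, /x/ (no codas are permitted; onsets are limited to one consonant).
Deletion applies to /j/, /m/, /n/, /ʒ/, /x/.

pelʊjʊ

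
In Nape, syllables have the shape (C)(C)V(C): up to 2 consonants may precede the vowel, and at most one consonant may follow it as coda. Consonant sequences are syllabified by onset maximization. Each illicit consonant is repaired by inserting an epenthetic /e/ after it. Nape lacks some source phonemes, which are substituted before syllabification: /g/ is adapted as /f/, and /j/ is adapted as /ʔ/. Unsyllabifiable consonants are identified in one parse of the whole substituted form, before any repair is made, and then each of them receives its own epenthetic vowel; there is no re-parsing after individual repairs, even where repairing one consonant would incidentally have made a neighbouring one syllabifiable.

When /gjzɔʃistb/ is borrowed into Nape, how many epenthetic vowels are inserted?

After substitution the input is /fʔzɔʃistb/.
The unsyllabifiable consonants are /f/, /t/, /b/; each receives one epenthetic vowel.

3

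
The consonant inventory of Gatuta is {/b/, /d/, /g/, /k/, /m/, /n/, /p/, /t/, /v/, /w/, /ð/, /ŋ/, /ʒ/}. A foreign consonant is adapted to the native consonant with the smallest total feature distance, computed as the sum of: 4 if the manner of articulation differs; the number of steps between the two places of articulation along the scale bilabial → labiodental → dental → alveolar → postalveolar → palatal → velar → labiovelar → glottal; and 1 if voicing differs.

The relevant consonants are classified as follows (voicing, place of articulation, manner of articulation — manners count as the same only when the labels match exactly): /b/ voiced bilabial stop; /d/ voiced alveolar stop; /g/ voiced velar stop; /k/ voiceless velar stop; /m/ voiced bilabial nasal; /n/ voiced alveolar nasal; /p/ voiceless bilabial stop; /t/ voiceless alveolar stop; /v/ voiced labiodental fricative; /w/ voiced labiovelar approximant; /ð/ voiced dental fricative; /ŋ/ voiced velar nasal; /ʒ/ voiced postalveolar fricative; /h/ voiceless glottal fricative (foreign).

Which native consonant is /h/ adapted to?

ʒ

/ʒ/ is closest: same manner (fricative), place distance 4 (glottal→postalveolar), voicing differs (+1); total 5. Next closest is /k/ at distance 6.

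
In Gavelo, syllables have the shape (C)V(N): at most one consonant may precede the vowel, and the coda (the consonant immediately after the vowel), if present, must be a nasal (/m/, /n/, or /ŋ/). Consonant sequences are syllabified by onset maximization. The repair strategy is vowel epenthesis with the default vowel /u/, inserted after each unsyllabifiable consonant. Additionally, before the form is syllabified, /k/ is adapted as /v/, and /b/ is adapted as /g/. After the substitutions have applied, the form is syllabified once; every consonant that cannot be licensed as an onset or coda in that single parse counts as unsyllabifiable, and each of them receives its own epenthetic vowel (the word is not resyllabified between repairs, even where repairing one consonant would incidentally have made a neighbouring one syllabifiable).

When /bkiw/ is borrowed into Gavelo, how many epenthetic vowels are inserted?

After substitution the input is /gviw/.
The unsyllabifiable consonants are /g/, /w/; each receives one epenthetic vowel.

2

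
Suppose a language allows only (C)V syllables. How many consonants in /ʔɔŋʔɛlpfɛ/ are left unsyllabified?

3

Under (C)V, the unsyllabifiable consonants are /ŋ/, /l/, /p/ (no codas are permitted; onsets are limited to one consonant).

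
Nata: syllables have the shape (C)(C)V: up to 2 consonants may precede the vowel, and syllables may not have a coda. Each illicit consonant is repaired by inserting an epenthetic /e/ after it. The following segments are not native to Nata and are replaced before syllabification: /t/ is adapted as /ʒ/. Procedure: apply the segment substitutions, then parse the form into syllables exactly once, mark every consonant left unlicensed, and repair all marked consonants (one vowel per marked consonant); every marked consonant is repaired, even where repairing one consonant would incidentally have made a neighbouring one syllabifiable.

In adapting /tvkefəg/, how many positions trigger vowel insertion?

After substitution the input is /ʒvkefəg/.
The unsyllabifiable consonants are /ʒ/, /g/; each receives one epenthetic vowel.

2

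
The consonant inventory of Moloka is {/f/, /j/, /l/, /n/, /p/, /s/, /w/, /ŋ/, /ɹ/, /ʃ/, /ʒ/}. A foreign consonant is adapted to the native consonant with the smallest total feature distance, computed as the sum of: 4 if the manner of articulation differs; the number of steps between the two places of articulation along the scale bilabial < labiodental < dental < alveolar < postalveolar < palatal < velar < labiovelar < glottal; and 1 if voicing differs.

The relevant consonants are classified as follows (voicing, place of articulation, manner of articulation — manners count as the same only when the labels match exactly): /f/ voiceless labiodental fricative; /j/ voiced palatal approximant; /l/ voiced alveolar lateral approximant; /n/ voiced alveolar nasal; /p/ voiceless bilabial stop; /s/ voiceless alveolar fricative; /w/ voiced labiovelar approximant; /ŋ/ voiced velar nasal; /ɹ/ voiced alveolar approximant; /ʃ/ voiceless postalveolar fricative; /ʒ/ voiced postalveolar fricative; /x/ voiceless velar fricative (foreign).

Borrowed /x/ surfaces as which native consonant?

ʃ

/ʃ/ is closest: same manner (fricative), place distance 2 (velar→postalveolar), same voicing; total 2. Next closest is /s/ at distance 3.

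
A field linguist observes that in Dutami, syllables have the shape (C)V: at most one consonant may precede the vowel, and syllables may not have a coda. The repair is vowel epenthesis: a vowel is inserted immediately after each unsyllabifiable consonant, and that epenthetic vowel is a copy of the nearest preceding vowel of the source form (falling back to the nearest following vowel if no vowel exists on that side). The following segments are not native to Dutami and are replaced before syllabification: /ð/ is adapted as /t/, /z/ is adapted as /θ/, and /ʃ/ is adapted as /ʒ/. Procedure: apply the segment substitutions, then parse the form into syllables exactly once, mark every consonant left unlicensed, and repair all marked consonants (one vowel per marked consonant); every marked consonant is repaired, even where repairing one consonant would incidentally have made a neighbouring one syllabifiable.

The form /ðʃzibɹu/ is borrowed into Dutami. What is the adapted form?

Substitution: /ð/ → /t/, /ʃ/ → /ʒ/, /z/ → /θ/, giving /tʒθibɹu/.
Under (C)V, the unsyllabifiable consonants are /t/, /ʒ/, /b/ (no codas are permitted; onsets are limited to one consonant).
Inserting the epenthetic vowel yields /t/ → /ti/, /ʒ/ → /ʒi/, /b/ → /bi/.

tiʒiθibiɹu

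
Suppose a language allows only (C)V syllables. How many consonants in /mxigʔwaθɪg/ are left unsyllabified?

The consonants /m/, /g/, /ʔ/, /g/ cannot be parsed into a legal (C)V syllable (no codas are permitted; onsets are limited to one consonant).

4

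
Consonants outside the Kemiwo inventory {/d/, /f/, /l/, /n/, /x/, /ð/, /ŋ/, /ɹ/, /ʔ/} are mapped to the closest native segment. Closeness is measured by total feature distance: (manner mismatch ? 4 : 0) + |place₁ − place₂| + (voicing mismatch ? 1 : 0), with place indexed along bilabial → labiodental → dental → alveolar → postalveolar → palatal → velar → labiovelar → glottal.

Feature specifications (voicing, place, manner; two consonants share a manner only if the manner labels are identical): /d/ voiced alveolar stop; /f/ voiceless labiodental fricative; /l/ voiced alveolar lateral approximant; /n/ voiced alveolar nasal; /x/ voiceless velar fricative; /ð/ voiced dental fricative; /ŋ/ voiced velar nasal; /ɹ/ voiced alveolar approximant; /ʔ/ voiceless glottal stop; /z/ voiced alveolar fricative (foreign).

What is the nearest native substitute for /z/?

/ð/ is closest: same manner (fricative), place distance 1 (alveolar→dental), same voicing; total 1. Next closest is /f/ at distance 3.

ð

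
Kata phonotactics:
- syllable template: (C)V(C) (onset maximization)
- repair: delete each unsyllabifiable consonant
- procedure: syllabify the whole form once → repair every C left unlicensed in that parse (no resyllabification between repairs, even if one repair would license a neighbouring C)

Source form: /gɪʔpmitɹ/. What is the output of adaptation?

The consonants /p/, /ɹ/ cannot be parsed into a legal (C)V(C) syllable (at most one coda consonant is licensed; onsets are limited to one consonant).
Deleting the stranded consonants removes /p/, /ɹ/.

gɪʔmit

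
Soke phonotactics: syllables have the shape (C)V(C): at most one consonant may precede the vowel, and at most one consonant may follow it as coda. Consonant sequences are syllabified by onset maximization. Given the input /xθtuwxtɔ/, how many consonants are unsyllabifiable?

3

The consonants /x/, /θ/, /x/ cannot be parsed into a legal (C)V(C) syllable (at most one coda consonant is licensed; onsets are limited to one consonant).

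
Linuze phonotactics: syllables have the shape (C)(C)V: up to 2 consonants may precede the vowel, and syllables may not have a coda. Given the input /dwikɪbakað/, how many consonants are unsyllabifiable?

1

Under (C)(C)V, the unsyllabifiable consonants are /ð/ (no codas are permitted; onsets may contain at most 2 consonants).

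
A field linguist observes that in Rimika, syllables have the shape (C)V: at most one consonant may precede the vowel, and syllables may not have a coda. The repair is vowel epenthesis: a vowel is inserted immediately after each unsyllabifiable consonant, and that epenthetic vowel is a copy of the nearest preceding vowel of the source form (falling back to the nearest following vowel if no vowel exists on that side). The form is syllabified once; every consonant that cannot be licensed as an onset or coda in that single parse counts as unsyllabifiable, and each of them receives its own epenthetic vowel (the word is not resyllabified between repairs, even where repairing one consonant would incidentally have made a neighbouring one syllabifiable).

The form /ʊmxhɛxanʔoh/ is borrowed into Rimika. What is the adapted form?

ʊmʊxʊhɛxanaʔoho

Syllabifying with onset maximization leaves /m/, /x/, /n/, /h/ stranded (no codas are permitted; onsets are limited to one consonant).
Inserting the epenthetic vowel yields /m/ → /mʊ/, /x/ → /xʊ/, /n/ → /na/, /h/ → /ho/.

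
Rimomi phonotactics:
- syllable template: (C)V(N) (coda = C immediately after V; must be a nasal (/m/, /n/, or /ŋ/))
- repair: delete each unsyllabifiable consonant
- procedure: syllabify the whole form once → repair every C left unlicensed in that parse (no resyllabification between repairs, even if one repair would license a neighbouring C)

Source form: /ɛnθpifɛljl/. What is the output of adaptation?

Syllabifying with onset maximization leaves /θ/, /l/, /j/, /l/ stranded (only a nasal (/m/, /n/, or /ŋ/) is licensed in coda position; onsets are limited to one consonant).
Each unlicensed consonant is deleted: /θ/, /l/, /j/, /l/.

ɛnpifɛ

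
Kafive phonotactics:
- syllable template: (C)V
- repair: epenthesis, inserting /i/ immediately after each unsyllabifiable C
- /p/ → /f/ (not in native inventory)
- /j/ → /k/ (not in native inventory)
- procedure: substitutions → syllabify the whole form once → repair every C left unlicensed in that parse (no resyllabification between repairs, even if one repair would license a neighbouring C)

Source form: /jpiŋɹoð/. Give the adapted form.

Substitution: /j/ → /k/, /p/ → /f/, giving /kfiŋɹoð/.
The consonants /k/, /ŋ/, /ð/ cannot be parsed into a legal (C)V syllable (no codas are permitted; onsets are limited to one consonant).
Each unlicensed consonant becomes the onset of a new syllable: /k/ → /ki/, /ŋ/ → /ŋi/, /ð/ → /ði/.

kifiŋiɹoði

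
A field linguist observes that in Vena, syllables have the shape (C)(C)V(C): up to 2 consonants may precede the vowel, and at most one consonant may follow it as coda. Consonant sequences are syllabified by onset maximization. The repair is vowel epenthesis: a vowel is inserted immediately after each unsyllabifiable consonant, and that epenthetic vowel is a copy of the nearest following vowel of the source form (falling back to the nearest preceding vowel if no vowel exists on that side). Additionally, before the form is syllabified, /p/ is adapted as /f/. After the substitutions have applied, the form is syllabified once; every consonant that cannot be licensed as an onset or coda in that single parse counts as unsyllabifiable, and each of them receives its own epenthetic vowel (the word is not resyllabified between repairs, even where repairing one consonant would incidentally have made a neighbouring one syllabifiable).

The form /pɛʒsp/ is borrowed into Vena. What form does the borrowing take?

Substitution: /p/ → /f/, giving /fɛʒsf/.
Under (C)(C)V(C), the unsyllabifiable consonants are /s/, /f/ (at most one coda consonant is licensed; onsets may contain at most 2 consonants).
Each unlicensed consonant becomes the onset of a new syllable: /s/ → /sɛ/, /f/ → /fɛ/.

fɛʒsɛfɛ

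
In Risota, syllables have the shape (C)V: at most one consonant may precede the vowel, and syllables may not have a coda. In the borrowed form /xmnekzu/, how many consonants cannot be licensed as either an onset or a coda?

3

The consonants /x/, /m/, /k/ cannot be parsed into a legal (C)V syllable (no codas are permitted; onsets are limited to one consonant).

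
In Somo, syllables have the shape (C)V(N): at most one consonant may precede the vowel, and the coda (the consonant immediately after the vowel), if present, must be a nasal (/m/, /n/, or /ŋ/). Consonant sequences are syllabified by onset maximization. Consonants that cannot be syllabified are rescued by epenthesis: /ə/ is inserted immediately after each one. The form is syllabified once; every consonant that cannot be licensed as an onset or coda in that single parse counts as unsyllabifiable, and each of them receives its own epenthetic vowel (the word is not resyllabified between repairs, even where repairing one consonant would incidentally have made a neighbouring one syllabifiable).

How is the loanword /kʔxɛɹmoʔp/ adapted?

kəʔəxɛɹəmoʔəpə

Syllabifying with onset maximization leaves /k/, /ʔ/, /ɹ/, /ʔ/, /p/ stranded (only a nasal (/m/, /n/, or /ŋ/) is licensed in coda position; onsets are limited to one consonant).
Each unlicensed consonant becomes the onset of a new syllable: /k/ → /kə/, /ʔ/ → /ʔə/, /ɹ/ → /ɹə/, /ʔ/ → /ʔə/, /p/ → /pə/.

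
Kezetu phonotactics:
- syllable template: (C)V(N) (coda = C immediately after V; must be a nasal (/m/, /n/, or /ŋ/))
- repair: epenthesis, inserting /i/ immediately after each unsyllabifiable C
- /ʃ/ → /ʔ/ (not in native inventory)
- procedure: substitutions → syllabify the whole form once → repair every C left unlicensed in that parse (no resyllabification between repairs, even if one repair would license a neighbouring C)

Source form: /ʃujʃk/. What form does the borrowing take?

ʔujiʔiki

Substitution: /ʃ/ → /ʔ/, giving /ʔujʔk/.
Under (C)V(N), the unsyllabifiable consonants are /j/, /ʔ/, /k/ (only a nasal (/m/, /n/, or /ŋ/) is licensed in coda position; onsets are limited to one consonant).
Each unlicensed consonant becomes the onset of a new syllable: /j/ → /ji/, /ʔ/ → /ʔi/, /k/ → /ki/.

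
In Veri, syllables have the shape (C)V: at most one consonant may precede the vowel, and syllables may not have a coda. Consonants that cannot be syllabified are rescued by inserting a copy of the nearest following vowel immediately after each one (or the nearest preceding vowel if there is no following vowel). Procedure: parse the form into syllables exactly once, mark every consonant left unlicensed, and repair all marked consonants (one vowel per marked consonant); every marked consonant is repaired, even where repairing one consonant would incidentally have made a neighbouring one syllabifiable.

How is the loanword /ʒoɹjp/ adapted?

ʒoɹojopo

Syllabifying with onset maximization leaves /ɹ/, /j/, /p/ stranded (no codas are permitted; onsets are limited to one consonant).
Each unlicensed consonant becomes the onset of a new syllable: /ɹ/ → /ɹo/, /j/ → /jo/, /p/ → /po/.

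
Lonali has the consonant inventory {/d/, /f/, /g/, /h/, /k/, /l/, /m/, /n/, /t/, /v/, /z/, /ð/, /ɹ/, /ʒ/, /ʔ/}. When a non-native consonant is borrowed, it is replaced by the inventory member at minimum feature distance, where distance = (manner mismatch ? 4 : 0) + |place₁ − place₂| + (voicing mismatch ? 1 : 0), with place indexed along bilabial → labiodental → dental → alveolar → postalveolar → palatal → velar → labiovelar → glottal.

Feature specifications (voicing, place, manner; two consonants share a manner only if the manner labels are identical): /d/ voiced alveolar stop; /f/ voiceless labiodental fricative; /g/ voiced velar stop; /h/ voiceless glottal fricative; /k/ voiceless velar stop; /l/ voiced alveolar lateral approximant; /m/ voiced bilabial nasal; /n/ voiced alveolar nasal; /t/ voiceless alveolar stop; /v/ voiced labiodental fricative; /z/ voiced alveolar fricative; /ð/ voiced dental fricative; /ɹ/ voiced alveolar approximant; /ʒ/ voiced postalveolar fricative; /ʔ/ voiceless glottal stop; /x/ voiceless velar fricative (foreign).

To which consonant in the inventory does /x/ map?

/h/ is closest: same manner (fricative), place distance 2 (velar→glottal), same voicing; total 2. Next closest is /ʒ/ at distance 3.

h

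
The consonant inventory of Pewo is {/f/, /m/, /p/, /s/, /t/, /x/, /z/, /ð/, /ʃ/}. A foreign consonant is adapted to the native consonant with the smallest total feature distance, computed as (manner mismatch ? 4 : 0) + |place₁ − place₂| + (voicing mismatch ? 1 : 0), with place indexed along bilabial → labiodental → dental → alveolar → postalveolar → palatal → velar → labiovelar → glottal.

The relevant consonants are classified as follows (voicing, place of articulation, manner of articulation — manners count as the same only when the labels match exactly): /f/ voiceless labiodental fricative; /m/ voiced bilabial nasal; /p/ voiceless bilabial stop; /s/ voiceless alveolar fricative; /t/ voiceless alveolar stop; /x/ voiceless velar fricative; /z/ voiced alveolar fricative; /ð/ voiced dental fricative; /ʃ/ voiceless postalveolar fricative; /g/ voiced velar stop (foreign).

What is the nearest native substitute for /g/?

t

/t/ is closest: same manner (stop), place distance 3 (velar→alveolar), voicing differs (+1); total 4. Next closest is /x/ at distance 5.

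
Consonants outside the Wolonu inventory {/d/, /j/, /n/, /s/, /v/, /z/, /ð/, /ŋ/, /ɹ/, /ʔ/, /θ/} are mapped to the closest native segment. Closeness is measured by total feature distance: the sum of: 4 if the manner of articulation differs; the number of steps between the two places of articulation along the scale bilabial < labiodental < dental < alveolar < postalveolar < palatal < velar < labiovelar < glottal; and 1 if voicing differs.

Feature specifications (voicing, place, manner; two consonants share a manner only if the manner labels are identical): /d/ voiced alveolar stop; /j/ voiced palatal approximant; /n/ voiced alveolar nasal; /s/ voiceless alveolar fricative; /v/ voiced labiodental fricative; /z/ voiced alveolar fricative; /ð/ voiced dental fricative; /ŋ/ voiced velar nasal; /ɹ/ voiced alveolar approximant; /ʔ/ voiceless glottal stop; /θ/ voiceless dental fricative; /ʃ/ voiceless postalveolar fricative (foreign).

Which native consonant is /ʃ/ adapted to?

s

/s/ is closest: same manner (fricative), place distance 1 (postalveolar→alveolar), same voicing; total 1. Next closest is /z/ at distance 2.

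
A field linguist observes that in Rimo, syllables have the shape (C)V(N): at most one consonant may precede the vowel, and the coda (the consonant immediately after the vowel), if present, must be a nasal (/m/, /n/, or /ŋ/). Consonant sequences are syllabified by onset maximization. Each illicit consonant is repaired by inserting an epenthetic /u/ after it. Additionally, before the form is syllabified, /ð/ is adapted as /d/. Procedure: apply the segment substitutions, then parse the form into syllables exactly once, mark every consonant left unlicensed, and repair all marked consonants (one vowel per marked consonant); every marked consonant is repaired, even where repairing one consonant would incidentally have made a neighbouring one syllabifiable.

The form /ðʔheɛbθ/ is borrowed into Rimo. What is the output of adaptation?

Substitution: /ð/ → /d/, giving /dʔheɛbθ/.
Syllabifying with onset maximization leaves /d/, /ʔ/, /b/, /θ/ stranded (only a nasal (/m/, /n/, or /ŋ/) is licensed in coda position; onsets are limited to one consonant).
Inserting the epenthetic vowel yields /d/ → /du/, /ʔ/ → /ʔu/, /b/ → /bu/, /θ/ → /θu/.

duʔuheɛbuθu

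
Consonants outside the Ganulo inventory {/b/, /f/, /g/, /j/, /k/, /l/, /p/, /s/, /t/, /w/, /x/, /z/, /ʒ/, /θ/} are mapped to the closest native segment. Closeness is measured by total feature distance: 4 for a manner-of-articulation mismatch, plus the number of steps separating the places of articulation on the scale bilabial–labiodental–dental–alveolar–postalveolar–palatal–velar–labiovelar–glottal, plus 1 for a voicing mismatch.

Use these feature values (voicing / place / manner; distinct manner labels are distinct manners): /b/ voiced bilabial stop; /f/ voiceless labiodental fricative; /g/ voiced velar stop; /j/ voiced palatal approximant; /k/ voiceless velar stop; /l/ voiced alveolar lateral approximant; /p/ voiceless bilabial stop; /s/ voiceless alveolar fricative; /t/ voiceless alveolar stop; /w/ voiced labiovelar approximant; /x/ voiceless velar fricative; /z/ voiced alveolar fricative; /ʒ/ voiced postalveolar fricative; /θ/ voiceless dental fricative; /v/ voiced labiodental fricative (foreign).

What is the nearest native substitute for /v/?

f

/f/ is closest: same manner (fricative), place distance 0 (labiodental→labiodental), voicing differs (+1); total 1. Next closest is /z/ at distance 2.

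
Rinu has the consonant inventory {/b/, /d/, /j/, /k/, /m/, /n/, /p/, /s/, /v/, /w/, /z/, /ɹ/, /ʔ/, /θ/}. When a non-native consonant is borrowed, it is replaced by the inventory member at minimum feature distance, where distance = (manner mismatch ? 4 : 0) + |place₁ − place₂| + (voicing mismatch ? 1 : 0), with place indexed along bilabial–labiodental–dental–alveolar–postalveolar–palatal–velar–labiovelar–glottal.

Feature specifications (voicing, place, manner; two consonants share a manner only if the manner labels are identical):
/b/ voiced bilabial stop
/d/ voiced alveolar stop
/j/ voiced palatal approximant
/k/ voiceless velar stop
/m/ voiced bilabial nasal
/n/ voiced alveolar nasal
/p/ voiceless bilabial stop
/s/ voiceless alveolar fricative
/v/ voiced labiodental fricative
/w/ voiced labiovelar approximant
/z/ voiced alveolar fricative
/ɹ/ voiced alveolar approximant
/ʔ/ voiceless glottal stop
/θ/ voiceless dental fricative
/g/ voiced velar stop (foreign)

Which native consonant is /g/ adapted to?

/k/ is closest: same manner (stop), place distance 0 (velar→velar), voicing differs (+1); total 1. Next closest is /d/ at distance 3.

k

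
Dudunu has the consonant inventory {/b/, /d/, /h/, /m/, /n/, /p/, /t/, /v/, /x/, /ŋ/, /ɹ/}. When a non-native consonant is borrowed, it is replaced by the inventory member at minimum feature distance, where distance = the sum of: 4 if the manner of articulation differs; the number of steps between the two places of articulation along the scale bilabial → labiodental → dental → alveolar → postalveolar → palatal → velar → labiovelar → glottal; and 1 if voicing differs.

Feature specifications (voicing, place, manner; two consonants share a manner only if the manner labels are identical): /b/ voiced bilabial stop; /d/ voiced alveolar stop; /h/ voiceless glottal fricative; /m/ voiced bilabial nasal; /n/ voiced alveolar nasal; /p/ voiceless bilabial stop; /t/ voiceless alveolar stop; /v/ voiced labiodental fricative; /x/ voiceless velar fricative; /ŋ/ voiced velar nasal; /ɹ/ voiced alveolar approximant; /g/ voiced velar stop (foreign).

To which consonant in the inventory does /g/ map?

d

/d/ is closest: same manner (stop), place distance 3 (velar→alveolar), same voicing; total 3. Next closest is /t/ at distance 4.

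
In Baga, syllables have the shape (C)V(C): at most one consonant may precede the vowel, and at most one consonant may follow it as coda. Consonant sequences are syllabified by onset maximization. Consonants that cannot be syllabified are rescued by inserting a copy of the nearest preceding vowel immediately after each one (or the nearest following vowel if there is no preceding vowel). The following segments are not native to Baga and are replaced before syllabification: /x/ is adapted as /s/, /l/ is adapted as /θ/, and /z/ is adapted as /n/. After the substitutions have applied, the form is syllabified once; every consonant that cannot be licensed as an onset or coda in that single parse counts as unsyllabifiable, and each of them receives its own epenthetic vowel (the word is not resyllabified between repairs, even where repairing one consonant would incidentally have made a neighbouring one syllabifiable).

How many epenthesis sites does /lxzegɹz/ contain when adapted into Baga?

After substitution the input is /θsnegɹn/.
The unsyllabifiable consonants are /θ/, /s/, /ɹ/, /n/; each receives one epenthetic vowel.

4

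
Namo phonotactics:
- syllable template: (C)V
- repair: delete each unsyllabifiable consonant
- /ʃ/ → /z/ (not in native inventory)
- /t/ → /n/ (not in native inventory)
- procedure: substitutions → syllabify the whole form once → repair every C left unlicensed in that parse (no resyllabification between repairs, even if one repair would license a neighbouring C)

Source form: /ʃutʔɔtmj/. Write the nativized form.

zuʔɔ

Substitution: /ʃ/ → /z/, /t/ → /n/, giving /zunʔɔnmj/.
The consonants /n/, /n/, /m/, /j/ cannot be parsed into a legal (C)V syllable (no codas are permitted; onsets are limited to one consonant).
Deleting the stranded consonants removes /n/, /n/, /m/, /j/.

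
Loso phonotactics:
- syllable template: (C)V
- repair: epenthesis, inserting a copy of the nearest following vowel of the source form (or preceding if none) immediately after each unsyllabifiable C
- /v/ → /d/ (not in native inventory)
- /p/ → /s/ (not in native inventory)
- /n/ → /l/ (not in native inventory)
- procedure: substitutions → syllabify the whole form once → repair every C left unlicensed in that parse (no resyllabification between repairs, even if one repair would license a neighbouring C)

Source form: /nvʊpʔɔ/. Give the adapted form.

lʊdʊsɔʔɔ

Substitution: /n/ → /l/, /v/ → /d/, /p/ → /s/, giving /ldʊsʔɔ/.
Syllabifying with onset maximization leaves /l/, /s/ stranded (no codas are permitted; onsets are limited to one consonant).
Epenthesis after each stranded consonant: /l/ → /lʊ/, /s/ → /sɔ/.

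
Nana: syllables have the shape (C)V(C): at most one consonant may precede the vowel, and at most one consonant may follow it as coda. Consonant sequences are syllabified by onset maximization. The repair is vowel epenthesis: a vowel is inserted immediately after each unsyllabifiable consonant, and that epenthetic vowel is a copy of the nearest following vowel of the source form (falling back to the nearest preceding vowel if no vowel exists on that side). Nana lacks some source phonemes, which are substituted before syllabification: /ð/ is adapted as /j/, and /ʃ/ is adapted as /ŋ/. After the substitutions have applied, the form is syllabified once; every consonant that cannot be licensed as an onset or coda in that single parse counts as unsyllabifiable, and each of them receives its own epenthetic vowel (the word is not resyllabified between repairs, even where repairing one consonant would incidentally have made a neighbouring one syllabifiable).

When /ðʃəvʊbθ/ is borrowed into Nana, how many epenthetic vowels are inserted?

After substitution the input is /jŋəvʊbθ/.
The unsyllabifiable consonants are /j/, /θ/; each receives one epenthetic vowel.

2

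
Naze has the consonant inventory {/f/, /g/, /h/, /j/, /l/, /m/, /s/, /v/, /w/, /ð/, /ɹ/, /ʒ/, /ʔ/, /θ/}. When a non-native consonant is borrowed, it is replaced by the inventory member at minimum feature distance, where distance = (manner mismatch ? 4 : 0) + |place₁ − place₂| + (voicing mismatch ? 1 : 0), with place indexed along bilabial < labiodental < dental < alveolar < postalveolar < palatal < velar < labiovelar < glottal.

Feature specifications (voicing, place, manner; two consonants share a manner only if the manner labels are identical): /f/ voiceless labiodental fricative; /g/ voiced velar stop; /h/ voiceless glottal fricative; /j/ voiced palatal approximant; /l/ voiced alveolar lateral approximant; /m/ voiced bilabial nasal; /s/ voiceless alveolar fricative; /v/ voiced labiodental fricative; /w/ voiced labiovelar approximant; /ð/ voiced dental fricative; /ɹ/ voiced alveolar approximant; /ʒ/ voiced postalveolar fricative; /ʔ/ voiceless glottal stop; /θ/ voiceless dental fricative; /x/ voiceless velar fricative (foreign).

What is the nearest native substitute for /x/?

/h/ is closest: same manner (fricative), place distance 2 (velar→glottal), same voicing; total 2. Next closest is /s/ at distance 3.

h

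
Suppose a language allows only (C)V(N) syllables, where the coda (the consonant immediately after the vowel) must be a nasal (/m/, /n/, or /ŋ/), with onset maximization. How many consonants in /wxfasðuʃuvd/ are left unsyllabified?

Syllabifying with onset maximization leaves /w/, /x/, /s/, /v/, /d/ stranded (only a nasal (/m/, /n/, or /ŋ/) is licensed in coda position; onsets are limited to one consonant).

5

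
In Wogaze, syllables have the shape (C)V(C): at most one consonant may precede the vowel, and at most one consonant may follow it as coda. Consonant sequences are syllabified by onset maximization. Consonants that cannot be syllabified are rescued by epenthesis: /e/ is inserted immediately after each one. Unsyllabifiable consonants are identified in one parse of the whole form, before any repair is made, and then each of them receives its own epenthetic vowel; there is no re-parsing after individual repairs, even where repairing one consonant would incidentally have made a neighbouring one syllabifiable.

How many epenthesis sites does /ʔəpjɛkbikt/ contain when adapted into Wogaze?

The unsyllabifiable consonants are /t/; each receives one epenthetic vowel.

1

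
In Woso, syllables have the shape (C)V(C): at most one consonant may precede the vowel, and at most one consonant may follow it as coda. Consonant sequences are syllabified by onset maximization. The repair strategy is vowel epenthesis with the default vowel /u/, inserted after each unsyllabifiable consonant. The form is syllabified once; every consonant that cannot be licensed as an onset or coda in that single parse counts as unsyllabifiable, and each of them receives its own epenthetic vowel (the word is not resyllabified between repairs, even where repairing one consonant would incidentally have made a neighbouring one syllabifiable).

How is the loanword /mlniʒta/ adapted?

Syllabifying with onset maximization leaves /m/, /l/ stranded (at most one coda consonant is licensed; onsets are limited to one consonant).
Each unlicensed consonant becomes the onset of a new syllable: /m/ → /mu/, /l/ → /lu/.

muluniʒta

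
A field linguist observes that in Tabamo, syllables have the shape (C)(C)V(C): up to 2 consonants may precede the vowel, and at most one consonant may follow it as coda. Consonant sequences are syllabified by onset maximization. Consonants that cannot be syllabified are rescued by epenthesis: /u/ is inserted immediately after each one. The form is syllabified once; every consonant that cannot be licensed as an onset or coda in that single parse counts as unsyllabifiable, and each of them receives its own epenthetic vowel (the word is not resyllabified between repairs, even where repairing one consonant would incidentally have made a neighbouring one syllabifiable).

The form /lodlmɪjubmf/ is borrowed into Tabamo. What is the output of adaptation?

The consonants /m/, /f/ cannot be parsed into a legal (C)(C)V(C) syllable (at most one coda consonant is licensed; onsets may contain at most 2 consonants).
Each unlicensed consonant becomes the onset of a new syllable: /m/ → /mu/, /f/ → /fu/.

lodlmɪjubmufu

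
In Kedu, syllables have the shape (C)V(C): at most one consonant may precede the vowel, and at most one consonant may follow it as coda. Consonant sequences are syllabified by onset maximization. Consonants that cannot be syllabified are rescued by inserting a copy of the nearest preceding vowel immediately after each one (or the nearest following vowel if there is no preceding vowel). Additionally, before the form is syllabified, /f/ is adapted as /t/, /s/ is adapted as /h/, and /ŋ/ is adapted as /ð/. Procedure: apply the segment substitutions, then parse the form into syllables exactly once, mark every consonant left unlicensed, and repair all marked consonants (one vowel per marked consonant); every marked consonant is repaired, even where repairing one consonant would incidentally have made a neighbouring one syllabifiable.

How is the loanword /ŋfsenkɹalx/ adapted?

ðetehenkeɹalxa

Substitution: /ŋ/ → /ð/, /f/ → /t/, /s/ → /h/, giving /ðthenkɹalx/.
The consonants /ð/, /t/, /k/, /x/ cannot be parsed into a legal (C)V(C) syllable (at most one coda consonant is licensed; onsets are limited to one consonant).
Inserting the epenthetic vowel yields /ð/ → /ðe/, /t/ → /te/, /k/ → /ke/, /x/ → /xa/.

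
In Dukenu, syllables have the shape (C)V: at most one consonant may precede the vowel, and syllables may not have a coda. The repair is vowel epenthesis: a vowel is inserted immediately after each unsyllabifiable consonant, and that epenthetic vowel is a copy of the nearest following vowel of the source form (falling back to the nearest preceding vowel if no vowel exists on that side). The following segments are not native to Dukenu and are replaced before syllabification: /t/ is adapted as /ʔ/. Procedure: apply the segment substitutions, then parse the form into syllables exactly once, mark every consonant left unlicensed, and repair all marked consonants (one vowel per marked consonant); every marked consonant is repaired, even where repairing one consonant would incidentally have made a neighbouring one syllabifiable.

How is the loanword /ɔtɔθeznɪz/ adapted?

ɔʔɔθezɪnɪzɪ

Substitution: /t/ → /ʔ/, giving /ɔʔɔθeznɪz/.
Syllabifying with onset maximization leaves /z/, /z/ stranded (no codas are permitted; onsets are limited to one consonant).
Inserting the epenthetic vowel yields /z/ → /zɪ/, /z/ → /zɪ/.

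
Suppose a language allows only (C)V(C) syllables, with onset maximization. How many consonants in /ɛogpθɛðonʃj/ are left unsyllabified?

3

Syllabifying with onset maximization leaves /p/, /ʃ/, /j/ stranded (at most one coda consonant is licensed; onsets are limited to one consonant).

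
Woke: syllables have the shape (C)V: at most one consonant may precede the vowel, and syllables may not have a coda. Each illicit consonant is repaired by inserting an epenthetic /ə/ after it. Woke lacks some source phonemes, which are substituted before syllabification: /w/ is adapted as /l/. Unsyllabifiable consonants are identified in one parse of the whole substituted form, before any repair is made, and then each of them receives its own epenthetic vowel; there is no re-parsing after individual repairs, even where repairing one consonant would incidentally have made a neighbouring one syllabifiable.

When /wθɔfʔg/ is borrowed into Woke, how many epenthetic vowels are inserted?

4

After substitution the input is /lθɔfʔg/.
The unsyllabifiable consonants are /l/, /f/, /ʔ/, /g/; each receives one epenthetic vowel.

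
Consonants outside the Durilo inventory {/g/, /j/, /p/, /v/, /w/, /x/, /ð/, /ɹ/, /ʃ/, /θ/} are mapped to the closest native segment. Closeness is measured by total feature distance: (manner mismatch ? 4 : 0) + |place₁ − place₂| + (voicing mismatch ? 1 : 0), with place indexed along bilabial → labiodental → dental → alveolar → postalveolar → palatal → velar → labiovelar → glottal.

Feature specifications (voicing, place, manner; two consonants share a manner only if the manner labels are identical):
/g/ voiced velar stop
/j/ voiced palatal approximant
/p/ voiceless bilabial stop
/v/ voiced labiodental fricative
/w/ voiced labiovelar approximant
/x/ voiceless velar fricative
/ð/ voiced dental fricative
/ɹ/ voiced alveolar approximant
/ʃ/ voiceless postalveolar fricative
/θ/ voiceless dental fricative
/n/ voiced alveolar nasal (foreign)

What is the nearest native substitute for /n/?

/ɹ/ is closest: manner differs (nasal→approximant, +4), place distance 0 (alveolar→alveolar), same voicing; total 4. Next closest is /ð/ at distance 5.

ɹ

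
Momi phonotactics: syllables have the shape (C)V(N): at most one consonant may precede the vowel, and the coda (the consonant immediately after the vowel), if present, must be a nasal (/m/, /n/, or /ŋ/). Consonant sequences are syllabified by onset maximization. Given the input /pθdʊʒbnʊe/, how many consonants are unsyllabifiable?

The consonants /p/, /θ/, /ʒ/, /b/ cannot be parsed into a legal (C)V(N) syllable (only a nasal (/m/, /n/, or /ŋ/) is licensed in coda position; onsets are limited to one consonant).

4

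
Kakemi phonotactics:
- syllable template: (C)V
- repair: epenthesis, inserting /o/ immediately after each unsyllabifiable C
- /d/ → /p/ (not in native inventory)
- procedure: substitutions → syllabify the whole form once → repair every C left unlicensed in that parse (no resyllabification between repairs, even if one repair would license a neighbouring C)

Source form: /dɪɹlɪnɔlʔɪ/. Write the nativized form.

pɪɹolɪnɔloʔɪ

Substitution: /d/ → /p/, giving /pɪɹlɪnɔlʔɪ/.
Under (C)V, the unsyllabifiable consonants are /ɹ/, /l/ (no codas are permitted; onsets are limited to one consonant).
Inserting the epenthetic vowel yields /ɹ/ → /ɹo/, /l/ → /lo/.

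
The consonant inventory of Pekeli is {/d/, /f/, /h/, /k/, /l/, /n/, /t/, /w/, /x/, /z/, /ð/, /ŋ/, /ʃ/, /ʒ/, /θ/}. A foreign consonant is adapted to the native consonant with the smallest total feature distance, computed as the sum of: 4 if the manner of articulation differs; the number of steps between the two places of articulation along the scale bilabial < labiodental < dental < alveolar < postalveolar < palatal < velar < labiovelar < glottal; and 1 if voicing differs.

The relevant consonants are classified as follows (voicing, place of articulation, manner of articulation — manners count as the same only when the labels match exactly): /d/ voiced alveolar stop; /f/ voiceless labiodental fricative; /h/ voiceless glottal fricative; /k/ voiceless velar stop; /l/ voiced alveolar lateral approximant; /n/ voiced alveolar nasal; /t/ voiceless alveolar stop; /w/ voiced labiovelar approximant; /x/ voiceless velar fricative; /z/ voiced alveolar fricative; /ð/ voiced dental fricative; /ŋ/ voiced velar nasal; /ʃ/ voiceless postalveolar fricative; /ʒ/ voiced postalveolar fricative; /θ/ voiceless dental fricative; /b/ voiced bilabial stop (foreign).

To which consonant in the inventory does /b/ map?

d

/d/ is closest: same manner (stop), place distance 3 (bilabial→alveolar), same voicing; total 3. Next closest is /t/ at distance 4.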